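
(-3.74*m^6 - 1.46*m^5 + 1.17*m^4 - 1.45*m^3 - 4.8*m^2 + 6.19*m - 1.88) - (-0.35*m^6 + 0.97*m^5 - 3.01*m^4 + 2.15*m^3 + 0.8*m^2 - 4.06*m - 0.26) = -3.39*m^6 - 2.43*m^5 + 4.18*m^4 - 3.6*m^3 - 5.6*m^2 + 10.25*m - 1.62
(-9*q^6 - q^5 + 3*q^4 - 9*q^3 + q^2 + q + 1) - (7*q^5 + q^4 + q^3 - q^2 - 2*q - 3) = -9*q^6 - 8*q^5 + 2*q^4 - 10*q^3 + 2*q^2 + 3*q + 4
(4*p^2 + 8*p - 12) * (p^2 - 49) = 4*p^4 + 8*p^3 - 208*p^2 - 392*p + 588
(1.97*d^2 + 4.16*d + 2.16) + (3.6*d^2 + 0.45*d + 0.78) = 5.57*d^2 + 4.61*d + 2.94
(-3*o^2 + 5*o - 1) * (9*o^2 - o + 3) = -27*o^4 + 48*o^3 - 23*o^2 + 16*o - 3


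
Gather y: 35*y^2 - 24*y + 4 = 35*y^2 - 24*y + 4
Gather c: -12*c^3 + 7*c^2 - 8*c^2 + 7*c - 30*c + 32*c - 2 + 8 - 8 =-12*c^3 - c^2 + 9*c - 2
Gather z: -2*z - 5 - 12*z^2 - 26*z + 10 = -12*z^2 - 28*z + 5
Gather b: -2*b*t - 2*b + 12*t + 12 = b*(-2*t - 2) + 12*t + 12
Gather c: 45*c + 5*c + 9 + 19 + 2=50*c + 30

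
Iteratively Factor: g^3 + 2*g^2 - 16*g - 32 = (g + 4)*(g^2 - 2*g - 8) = (g - 4)*(g + 4)*(g + 2)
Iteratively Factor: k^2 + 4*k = (k + 4)*(k)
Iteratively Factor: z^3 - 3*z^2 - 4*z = (z - 4)*(z^2 + z) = z*(z - 4)*(z + 1)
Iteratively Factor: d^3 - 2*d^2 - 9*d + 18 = (d - 3)*(d^2 + d - 6) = (d - 3)*(d + 3)*(d - 2)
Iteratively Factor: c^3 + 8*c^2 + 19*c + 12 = (c + 4)*(c^2 + 4*c + 3) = (c + 1)*(c + 4)*(c + 3)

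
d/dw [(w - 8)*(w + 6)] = 2*w - 2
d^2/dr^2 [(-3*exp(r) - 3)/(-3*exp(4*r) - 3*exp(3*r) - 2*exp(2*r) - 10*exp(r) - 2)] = (243*exp(8*r) + 729*exp(7*r) + 765*exp(6*r) - 297*exp(5*r) - 636*exp(4*r) - 354*exp(3*r) - 54*exp(2*r) + 192*exp(r) - 48)*exp(r)/(27*exp(12*r) + 81*exp(11*r) + 135*exp(10*r) + 405*exp(9*r) + 684*exp(8*r) + 774*exp(7*r) + 1394*exp(6*r) + 1452*exp(5*r) + 1020*exp(4*r) + 1276*exp(3*r) + 624*exp(2*r) + 120*exp(r) + 8)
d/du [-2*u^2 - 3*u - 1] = -4*u - 3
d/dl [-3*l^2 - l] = -6*l - 1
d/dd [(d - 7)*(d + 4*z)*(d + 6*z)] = 3*d^2 + 20*d*z - 14*d + 24*z^2 - 70*z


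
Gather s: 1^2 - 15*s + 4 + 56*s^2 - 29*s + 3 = 56*s^2 - 44*s + 8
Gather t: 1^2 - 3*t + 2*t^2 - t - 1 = 2*t^2 - 4*t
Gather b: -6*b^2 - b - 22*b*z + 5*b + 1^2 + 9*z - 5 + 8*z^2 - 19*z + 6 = -6*b^2 + b*(4 - 22*z) + 8*z^2 - 10*z + 2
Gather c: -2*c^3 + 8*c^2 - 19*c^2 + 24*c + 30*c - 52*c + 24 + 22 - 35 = -2*c^3 - 11*c^2 + 2*c + 11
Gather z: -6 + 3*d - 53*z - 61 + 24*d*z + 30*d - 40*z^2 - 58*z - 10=33*d - 40*z^2 + z*(24*d - 111) - 77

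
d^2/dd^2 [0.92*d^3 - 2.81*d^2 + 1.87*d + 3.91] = 5.52*d - 5.62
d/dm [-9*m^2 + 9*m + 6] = 9 - 18*m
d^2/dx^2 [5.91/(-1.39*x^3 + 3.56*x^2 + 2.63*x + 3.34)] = ((49.2894*x - 42.0792)*(-1.39*x^3 + 3.56*x^2 + 2.63*x + 3.34) + 5.91*(-8.34*x^2 + 14.24*x + 5.26)*(-4.17*x^2 + 7.12*x + 2.63))/(-1.39*x^3 + 3.56*x^2 + 2.63*x + 3.34)^3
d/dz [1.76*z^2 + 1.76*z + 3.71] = 3.52*z + 1.76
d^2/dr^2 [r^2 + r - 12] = 2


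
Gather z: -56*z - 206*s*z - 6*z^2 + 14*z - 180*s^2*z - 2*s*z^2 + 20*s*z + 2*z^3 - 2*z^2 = 2*z^3 + z^2*(-2*s - 8) + z*(-180*s^2 - 186*s - 42)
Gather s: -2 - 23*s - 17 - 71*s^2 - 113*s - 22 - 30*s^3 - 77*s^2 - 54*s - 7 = -30*s^3 - 148*s^2 - 190*s - 48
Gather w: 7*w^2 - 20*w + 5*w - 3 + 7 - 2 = 7*w^2 - 15*w + 2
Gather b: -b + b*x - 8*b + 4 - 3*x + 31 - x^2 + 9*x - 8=b*(x - 9) - x^2 + 6*x + 27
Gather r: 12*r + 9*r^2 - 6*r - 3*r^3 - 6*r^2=-3*r^3 + 3*r^2 + 6*r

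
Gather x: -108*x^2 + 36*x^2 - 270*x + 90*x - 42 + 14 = -72*x^2 - 180*x - 28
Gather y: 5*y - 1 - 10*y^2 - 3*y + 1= -10*y^2 + 2*y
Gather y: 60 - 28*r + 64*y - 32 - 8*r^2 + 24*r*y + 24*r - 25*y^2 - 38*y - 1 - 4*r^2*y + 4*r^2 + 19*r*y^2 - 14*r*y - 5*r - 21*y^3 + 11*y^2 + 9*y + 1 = -4*r^2 - 9*r - 21*y^3 + y^2*(19*r - 14) + y*(-4*r^2 + 10*r + 35) + 28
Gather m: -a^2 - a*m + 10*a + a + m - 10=-a^2 + 11*a + m*(1 - a) - 10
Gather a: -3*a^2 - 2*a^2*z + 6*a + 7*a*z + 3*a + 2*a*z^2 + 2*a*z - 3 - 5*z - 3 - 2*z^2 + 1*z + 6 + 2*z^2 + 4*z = a^2*(-2*z - 3) + a*(2*z^2 + 9*z + 9)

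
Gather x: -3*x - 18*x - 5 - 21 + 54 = 28 - 21*x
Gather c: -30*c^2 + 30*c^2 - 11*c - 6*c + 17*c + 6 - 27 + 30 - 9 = 0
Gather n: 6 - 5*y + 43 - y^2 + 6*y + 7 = -y^2 + y + 56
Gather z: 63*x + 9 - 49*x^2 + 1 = -49*x^2 + 63*x + 10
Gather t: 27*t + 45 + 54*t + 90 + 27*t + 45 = 108*t + 180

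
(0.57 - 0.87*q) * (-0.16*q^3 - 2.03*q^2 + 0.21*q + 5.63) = 0.1392*q^4 + 1.6749*q^3 - 1.3398*q^2 - 4.7784*q + 3.2091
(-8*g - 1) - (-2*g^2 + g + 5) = 2*g^2 - 9*g - 6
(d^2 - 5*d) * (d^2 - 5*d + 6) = d^4 - 10*d^3 + 31*d^2 - 30*d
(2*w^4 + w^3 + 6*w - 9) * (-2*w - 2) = -4*w^5 - 6*w^4 - 2*w^3 - 12*w^2 + 6*w + 18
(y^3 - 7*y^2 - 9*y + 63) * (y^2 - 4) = y^5 - 7*y^4 - 13*y^3 + 91*y^2 + 36*y - 252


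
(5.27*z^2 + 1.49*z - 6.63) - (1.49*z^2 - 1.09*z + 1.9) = 3.78*z^2 + 2.58*z - 8.53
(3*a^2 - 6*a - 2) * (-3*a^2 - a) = -9*a^4 + 15*a^3 + 12*a^2 + 2*a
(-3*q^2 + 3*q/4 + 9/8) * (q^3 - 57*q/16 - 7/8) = -3*q^5 + 3*q^4/4 + 189*q^3/16 - 3*q^2/64 - 597*q/128 - 63/64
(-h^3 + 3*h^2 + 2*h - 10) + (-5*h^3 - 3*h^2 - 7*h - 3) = -6*h^3 - 5*h - 13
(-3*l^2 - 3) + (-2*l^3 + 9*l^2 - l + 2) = -2*l^3 + 6*l^2 - l - 1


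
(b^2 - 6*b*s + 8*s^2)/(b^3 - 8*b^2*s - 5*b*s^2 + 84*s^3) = (-b + 2*s)/(-b^2 + 4*b*s + 21*s^2)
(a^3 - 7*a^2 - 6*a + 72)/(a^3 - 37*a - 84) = (a^2 - 10*a + 24)/(a^2 - 3*a - 28)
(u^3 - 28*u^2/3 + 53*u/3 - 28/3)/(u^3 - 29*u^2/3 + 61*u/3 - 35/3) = (3*u - 4)/(3*u - 5)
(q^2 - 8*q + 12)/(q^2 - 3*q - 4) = (-q^2 + 8*q - 12)/(-q^2 + 3*q + 4)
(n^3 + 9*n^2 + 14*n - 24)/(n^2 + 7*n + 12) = (n^2 + 5*n - 6)/(n + 3)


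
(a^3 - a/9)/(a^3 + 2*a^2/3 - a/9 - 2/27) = 3*a/(3*a + 2)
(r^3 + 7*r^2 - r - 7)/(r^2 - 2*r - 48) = (-r^3 - 7*r^2 + r + 7)/(-r^2 + 2*r + 48)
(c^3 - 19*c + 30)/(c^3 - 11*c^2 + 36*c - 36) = (c + 5)/(c - 6)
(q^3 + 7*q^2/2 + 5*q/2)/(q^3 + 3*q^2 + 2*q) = (q + 5/2)/(q + 2)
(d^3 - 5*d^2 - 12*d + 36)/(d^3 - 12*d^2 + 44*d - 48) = (d + 3)/(d - 4)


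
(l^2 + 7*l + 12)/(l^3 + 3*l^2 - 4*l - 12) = (l + 4)/(l^2 - 4)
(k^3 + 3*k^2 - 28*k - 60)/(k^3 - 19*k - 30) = (k + 6)/(k + 3)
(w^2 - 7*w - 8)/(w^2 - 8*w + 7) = (w^2 - 7*w - 8)/(w^2 - 8*w + 7)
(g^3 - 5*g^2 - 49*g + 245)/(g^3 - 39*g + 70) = (g - 7)/(g - 2)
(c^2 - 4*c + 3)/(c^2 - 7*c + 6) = (c - 3)/(c - 6)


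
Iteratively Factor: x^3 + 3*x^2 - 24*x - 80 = (x + 4)*(x^2 - x - 20) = (x + 4)^2*(x - 5)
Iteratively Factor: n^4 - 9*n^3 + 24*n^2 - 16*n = (n)*(n^3 - 9*n^2 + 24*n - 16) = n*(n - 1)*(n^2 - 8*n + 16) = n*(n - 4)*(n - 1)*(n - 4)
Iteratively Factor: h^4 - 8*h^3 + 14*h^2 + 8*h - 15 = (h + 1)*(h^3 - 9*h^2 + 23*h - 15) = (h - 5)*(h + 1)*(h^2 - 4*h + 3) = (h - 5)*(h - 1)*(h + 1)*(h - 3)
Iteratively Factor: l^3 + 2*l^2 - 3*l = (l + 3)*(l^2 - l) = (l - 1)*(l + 3)*(l)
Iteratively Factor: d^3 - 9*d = (d)*(d^2 - 9) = d*(d - 3)*(d + 3)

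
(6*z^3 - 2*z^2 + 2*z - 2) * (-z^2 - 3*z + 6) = -6*z^5 - 16*z^4 + 40*z^3 - 16*z^2 + 18*z - 12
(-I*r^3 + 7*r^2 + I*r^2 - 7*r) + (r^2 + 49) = -I*r^3 + 8*r^2 + I*r^2 - 7*r + 49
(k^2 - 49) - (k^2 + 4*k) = -4*k - 49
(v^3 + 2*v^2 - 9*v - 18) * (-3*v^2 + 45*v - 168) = -3*v^5 + 39*v^4 - 51*v^3 - 687*v^2 + 702*v + 3024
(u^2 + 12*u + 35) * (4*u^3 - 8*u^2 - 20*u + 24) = 4*u^5 + 40*u^4 + 24*u^3 - 496*u^2 - 412*u + 840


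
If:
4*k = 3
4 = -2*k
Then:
No Solution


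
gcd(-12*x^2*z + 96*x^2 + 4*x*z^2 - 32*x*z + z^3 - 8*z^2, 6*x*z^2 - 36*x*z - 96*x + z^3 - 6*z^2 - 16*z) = 6*x*z - 48*x + z^2 - 8*z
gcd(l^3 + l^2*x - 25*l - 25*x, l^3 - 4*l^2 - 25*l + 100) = l^2 - 25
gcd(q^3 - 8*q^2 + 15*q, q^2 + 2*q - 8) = 1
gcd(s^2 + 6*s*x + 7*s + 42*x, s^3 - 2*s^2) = 1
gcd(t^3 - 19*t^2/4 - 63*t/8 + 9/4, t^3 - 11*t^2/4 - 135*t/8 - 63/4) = t^2 - 9*t/2 - 9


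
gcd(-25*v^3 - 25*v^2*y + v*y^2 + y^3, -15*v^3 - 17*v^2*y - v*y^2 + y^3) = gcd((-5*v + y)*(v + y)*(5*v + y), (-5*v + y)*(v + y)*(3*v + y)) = -5*v^2 - 4*v*y + y^2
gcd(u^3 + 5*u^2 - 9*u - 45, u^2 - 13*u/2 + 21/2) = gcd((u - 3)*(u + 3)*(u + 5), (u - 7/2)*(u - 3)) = u - 3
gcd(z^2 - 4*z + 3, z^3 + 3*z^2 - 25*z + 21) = z^2 - 4*z + 3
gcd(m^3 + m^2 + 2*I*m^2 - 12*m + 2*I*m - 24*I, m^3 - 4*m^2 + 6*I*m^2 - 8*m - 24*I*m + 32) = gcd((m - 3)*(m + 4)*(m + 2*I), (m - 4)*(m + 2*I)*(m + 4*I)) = m + 2*I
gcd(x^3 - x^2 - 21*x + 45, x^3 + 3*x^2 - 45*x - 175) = x + 5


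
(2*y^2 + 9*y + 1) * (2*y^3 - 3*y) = 4*y^5 + 18*y^4 - 4*y^3 - 27*y^2 - 3*y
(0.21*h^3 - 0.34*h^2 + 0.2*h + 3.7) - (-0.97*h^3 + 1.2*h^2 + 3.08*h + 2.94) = 1.18*h^3 - 1.54*h^2 - 2.88*h + 0.76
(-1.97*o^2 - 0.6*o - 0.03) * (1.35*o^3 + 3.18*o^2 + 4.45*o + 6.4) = -2.6595*o^5 - 7.0746*o^4 - 10.715*o^3 - 15.3734*o^2 - 3.9735*o - 0.192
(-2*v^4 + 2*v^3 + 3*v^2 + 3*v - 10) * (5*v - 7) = -10*v^5 + 24*v^4 + v^3 - 6*v^2 - 71*v + 70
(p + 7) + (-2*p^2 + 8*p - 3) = -2*p^2 + 9*p + 4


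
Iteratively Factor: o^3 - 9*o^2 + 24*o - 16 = (o - 4)*(o^2 - 5*o + 4) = (o - 4)^2*(o - 1)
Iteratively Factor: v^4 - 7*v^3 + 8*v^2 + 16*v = (v + 1)*(v^3 - 8*v^2 + 16*v) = (v - 4)*(v + 1)*(v^2 - 4*v) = v*(v - 4)*(v + 1)*(v - 4)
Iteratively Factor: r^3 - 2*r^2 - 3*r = (r + 1)*(r^2 - 3*r) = r*(r + 1)*(r - 3)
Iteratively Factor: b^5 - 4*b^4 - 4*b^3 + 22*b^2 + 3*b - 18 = (b - 3)*(b^4 - b^3 - 7*b^2 + b + 6) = (b - 3)^2*(b^3 + 2*b^2 - b - 2) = (b - 3)^2*(b - 1)*(b^2 + 3*b + 2) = (b - 3)^2*(b - 1)*(b + 1)*(b + 2)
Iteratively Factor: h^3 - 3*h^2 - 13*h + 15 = (h - 1)*(h^2 - 2*h - 15) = (h - 1)*(h + 3)*(h - 5)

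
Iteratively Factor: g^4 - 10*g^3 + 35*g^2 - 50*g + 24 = (g - 3)*(g^3 - 7*g^2 + 14*g - 8) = (g - 3)*(g - 2)*(g^2 - 5*g + 4) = (g - 3)*(g - 2)*(g - 1)*(g - 4)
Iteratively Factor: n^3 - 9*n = (n + 3)*(n^2 - 3*n) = n*(n + 3)*(n - 3)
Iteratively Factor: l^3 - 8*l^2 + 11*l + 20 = (l + 1)*(l^2 - 9*l + 20) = (l - 5)*(l + 1)*(l - 4)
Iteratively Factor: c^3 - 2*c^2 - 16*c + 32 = (c - 4)*(c^2 + 2*c - 8) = (c - 4)*(c - 2)*(c + 4)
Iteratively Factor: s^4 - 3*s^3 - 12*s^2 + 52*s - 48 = (s - 2)*(s^3 - s^2 - 14*s + 24) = (s - 2)^2*(s^2 + s - 12) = (s - 2)^2*(s + 4)*(s - 3)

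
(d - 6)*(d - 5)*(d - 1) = d^3 - 12*d^2 + 41*d - 30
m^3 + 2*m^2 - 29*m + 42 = (m - 3)*(m - 2)*(m + 7)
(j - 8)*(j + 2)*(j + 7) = j^3 + j^2 - 58*j - 112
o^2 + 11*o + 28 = (o + 4)*(o + 7)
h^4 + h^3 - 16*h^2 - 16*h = h*(h - 4)*(h + 1)*(h + 4)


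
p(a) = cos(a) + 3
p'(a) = -sin(a)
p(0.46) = 3.90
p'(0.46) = -0.44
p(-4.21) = 2.52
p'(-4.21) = -0.88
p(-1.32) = 3.25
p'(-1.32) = 0.97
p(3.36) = 2.02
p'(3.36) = 0.22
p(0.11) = 3.99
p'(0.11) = -0.11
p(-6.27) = 4.00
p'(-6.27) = -0.01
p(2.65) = 2.12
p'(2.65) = -0.47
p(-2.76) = 2.07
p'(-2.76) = 0.37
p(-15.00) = 2.24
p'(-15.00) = 0.65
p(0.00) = 4.00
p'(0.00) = 0.00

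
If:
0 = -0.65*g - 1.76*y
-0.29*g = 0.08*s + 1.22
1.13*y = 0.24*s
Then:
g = -8.09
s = 14.06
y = 2.99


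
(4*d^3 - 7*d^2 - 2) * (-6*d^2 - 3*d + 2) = -24*d^5 + 30*d^4 + 29*d^3 - 2*d^2 + 6*d - 4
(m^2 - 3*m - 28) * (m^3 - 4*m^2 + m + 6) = m^5 - 7*m^4 - 15*m^3 + 115*m^2 - 46*m - 168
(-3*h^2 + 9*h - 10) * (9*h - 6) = -27*h^3 + 99*h^2 - 144*h + 60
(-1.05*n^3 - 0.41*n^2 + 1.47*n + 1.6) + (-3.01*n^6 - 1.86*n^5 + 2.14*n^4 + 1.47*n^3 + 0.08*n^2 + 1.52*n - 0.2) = -3.01*n^6 - 1.86*n^5 + 2.14*n^4 + 0.42*n^3 - 0.33*n^2 + 2.99*n + 1.4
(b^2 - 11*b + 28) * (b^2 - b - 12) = b^4 - 12*b^3 + 27*b^2 + 104*b - 336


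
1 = 1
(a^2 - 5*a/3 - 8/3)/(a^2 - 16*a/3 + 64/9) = 3*(a + 1)/(3*a - 8)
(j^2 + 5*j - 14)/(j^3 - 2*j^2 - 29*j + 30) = (j^2 + 5*j - 14)/(j^3 - 2*j^2 - 29*j + 30)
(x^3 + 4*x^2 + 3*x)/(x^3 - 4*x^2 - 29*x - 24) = x/(x - 8)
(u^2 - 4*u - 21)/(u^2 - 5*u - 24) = (u - 7)/(u - 8)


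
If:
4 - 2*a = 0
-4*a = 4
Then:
No Solution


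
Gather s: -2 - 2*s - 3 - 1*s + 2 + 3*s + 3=0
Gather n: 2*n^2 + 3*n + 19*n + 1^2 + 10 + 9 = 2*n^2 + 22*n + 20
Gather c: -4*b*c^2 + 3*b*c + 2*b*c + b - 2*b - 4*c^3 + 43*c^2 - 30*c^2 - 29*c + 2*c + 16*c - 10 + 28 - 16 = -b - 4*c^3 + c^2*(13 - 4*b) + c*(5*b - 11) + 2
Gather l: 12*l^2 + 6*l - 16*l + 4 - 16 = 12*l^2 - 10*l - 12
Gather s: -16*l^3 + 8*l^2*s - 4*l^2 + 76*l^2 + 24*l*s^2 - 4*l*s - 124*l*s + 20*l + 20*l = -16*l^3 + 72*l^2 + 24*l*s^2 + 40*l + s*(8*l^2 - 128*l)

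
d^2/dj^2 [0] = 0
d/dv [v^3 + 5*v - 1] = 3*v^2 + 5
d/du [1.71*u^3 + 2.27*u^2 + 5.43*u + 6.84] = 5.13*u^2 + 4.54*u + 5.43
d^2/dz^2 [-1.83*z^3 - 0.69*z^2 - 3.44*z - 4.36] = -10.98*z - 1.38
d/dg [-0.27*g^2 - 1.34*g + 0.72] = -0.54*g - 1.34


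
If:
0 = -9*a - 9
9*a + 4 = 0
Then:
No Solution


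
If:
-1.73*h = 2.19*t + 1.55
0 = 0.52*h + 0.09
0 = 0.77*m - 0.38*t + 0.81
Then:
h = -0.17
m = -1.33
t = -0.57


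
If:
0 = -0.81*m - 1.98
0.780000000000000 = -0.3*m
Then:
No Solution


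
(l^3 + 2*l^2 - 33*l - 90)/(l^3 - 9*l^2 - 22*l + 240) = (l + 3)/(l - 8)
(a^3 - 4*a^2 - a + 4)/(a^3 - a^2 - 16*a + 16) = (a + 1)/(a + 4)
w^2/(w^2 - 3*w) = w/(w - 3)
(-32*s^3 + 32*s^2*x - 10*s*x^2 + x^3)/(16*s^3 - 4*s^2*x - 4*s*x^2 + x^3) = (-4*s + x)/(2*s + x)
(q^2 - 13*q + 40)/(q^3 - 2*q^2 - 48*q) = (q - 5)/(q*(q + 6))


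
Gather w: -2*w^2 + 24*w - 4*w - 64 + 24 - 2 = -2*w^2 + 20*w - 42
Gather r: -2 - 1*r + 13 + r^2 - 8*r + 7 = r^2 - 9*r + 18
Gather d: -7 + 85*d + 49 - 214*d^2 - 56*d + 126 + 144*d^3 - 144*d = 144*d^3 - 214*d^2 - 115*d + 168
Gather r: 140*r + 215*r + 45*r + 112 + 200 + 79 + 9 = 400*r + 400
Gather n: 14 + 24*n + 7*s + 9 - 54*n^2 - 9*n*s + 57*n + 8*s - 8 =-54*n^2 + n*(81 - 9*s) + 15*s + 15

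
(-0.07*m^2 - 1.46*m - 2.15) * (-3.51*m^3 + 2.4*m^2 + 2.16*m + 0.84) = 0.2457*m^5 + 4.9566*m^4 + 3.8913*m^3 - 8.3724*m^2 - 5.8704*m - 1.806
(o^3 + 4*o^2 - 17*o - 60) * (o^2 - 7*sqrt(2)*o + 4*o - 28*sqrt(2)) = o^5 - 7*sqrt(2)*o^4 + 8*o^4 - 56*sqrt(2)*o^3 - o^3 - 128*o^2 + 7*sqrt(2)*o^2 - 240*o + 896*sqrt(2)*o + 1680*sqrt(2)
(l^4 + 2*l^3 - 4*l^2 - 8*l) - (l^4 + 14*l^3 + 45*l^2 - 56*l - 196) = -12*l^3 - 49*l^2 + 48*l + 196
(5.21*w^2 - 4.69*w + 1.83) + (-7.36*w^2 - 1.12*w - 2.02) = -2.15*w^2 - 5.81*w - 0.19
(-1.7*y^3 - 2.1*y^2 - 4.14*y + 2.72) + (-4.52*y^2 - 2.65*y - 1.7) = -1.7*y^3 - 6.62*y^2 - 6.79*y + 1.02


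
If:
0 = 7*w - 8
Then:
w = 8/7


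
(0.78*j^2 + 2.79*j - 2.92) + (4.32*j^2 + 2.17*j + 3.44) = 5.1*j^2 + 4.96*j + 0.52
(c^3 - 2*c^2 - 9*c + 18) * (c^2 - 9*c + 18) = c^5 - 11*c^4 + 27*c^3 + 63*c^2 - 324*c + 324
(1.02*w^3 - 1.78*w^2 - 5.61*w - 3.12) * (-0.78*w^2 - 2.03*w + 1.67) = -0.7956*w^5 - 0.6822*w^4 + 9.6926*w^3 + 10.8493*w^2 - 3.0351*w - 5.2104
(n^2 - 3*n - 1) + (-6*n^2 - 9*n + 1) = -5*n^2 - 12*n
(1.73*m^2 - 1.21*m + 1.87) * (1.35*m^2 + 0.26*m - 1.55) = 2.3355*m^4 - 1.1837*m^3 - 0.4716*m^2 + 2.3617*m - 2.8985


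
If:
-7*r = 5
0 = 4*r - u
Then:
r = -5/7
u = -20/7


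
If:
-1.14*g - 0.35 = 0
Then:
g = -0.31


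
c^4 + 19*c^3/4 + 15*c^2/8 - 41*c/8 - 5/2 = (c - 1)*(c + 1/2)*(c + 5/4)*(c + 4)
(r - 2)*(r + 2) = r^2 - 4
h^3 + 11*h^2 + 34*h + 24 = (h + 1)*(h + 4)*(h + 6)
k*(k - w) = k^2 - k*w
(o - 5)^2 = o^2 - 10*o + 25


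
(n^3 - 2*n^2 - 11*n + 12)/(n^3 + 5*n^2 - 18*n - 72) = (n - 1)/(n + 6)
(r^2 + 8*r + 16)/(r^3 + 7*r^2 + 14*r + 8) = (r + 4)/(r^2 + 3*r + 2)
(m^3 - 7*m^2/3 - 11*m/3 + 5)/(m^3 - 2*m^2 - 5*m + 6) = (m + 5/3)/(m + 2)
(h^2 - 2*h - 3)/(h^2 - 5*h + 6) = (h + 1)/(h - 2)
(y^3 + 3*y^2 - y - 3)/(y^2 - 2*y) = (y^3 + 3*y^2 - y - 3)/(y*(y - 2))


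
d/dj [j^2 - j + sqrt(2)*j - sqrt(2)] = 2*j - 1 + sqrt(2)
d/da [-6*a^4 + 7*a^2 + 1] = -24*a^3 + 14*a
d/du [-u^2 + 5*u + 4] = 5 - 2*u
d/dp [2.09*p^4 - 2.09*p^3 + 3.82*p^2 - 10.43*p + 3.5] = 8.36*p^3 - 6.27*p^2 + 7.64*p - 10.43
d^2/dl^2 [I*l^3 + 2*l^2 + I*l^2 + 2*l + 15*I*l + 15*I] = 6*I*l + 4 + 2*I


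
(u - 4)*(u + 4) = u^2 - 16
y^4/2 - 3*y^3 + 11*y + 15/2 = (y/2 + 1/2)*(y - 5)*(y - 3)*(y + 1)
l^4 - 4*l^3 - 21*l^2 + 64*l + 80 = (l - 5)*(l - 4)*(l + 1)*(l + 4)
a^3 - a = a*(a - 1)*(a + 1)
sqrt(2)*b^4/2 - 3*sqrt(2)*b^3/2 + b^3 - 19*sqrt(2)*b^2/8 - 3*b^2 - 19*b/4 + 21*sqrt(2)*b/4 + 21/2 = (b - 7/2)*(b - 3/2)*(b + 2)*(sqrt(2)*b/2 + 1)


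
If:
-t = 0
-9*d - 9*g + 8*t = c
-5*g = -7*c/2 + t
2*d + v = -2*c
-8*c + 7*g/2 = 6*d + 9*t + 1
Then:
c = -60/41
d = 146/123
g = -42/41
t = 0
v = 68/123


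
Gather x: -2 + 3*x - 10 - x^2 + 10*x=-x^2 + 13*x - 12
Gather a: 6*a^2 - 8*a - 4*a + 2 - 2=6*a^2 - 12*a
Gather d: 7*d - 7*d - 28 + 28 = 0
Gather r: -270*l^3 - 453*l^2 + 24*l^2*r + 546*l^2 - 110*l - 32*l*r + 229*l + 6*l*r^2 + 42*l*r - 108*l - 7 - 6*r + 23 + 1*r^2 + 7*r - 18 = -270*l^3 + 93*l^2 + 11*l + r^2*(6*l + 1) + r*(24*l^2 + 10*l + 1) - 2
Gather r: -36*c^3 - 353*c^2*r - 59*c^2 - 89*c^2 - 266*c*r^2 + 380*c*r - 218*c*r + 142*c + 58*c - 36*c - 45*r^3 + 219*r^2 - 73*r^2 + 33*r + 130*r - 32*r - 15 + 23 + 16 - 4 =-36*c^3 - 148*c^2 + 164*c - 45*r^3 + r^2*(146 - 266*c) + r*(-353*c^2 + 162*c + 131) + 20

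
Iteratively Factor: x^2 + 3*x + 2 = (x + 1)*(x + 2)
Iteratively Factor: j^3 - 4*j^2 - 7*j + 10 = (j - 5)*(j^2 + j - 2) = (j - 5)*(j + 2)*(j - 1)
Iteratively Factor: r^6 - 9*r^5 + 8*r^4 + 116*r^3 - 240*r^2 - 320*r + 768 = (r + 3)*(r^5 - 12*r^4 + 44*r^3 - 16*r^2 - 192*r + 256) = (r + 2)*(r + 3)*(r^4 - 14*r^3 + 72*r^2 - 160*r + 128) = (r - 4)*(r + 2)*(r + 3)*(r^3 - 10*r^2 + 32*r - 32) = (r - 4)^2*(r + 2)*(r + 3)*(r^2 - 6*r + 8) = (r - 4)^3*(r + 2)*(r + 3)*(r - 2)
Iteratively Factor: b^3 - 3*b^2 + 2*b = (b - 2)*(b^2 - b) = b*(b - 2)*(b - 1)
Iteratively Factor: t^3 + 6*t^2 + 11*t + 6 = (t + 3)*(t^2 + 3*t + 2) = (t + 2)*(t + 3)*(t + 1)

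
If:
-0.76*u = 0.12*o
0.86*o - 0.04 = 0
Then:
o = 0.05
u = -0.01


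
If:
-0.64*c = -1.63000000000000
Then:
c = 2.55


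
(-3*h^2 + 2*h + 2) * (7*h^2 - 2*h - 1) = -21*h^4 + 20*h^3 + 13*h^2 - 6*h - 2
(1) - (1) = 0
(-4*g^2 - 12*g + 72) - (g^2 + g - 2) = -5*g^2 - 13*g + 74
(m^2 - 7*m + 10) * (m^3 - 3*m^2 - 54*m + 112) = m^5 - 10*m^4 - 23*m^3 + 460*m^2 - 1324*m + 1120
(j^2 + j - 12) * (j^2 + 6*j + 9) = j^4 + 7*j^3 + 3*j^2 - 63*j - 108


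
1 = 1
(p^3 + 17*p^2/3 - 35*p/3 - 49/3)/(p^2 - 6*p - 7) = (3*p^2 + 14*p - 49)/(3*(p - 7))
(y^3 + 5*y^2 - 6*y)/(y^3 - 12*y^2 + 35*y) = (y^2 + 5*y - 6)/(y^2 - 12*y + 35)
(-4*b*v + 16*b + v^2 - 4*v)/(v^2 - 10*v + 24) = (-4*b + v)/(v - 6)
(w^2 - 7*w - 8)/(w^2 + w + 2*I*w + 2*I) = (w - 8)/(w + 2*I)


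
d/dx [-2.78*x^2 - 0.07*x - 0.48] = -5.56*x - 0.07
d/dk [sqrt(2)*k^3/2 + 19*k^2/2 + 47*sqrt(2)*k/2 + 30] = 3*sqrt(2)*k^2/2 + 19*k + 47*sqrt(2)/2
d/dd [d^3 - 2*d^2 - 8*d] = 3*d^2 - 4*d - 8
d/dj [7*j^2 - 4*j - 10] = 14*j - 4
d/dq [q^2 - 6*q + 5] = 2*q - 6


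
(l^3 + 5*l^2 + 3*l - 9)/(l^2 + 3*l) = l + 2 - 3/l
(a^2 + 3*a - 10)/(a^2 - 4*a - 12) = (-a^2 - 3*a + 10)/(-a^2 + 4*a + 12)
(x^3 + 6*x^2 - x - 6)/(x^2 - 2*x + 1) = (x^2 + 7*x + 6)/(x - 1)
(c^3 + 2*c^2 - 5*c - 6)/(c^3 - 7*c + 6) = (c + 1)/(c - 1)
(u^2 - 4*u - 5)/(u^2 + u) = (u - 5)/u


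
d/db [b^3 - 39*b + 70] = 3*b^2 - 39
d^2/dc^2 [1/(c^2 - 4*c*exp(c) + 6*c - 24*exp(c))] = 2*((2*c*exp(c) + 16*exp(c) - 1)*(c^2 - 4*c*exp(c) + 6*c - 24*exp(c)) + 4*(2*c*exp(c) - c + 14*exp(c) - 3)^2)/(c^2 - 4*c*exp(c) + 6*c - 24*exp(c))^3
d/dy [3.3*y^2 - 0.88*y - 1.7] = 6.6*y - 0.88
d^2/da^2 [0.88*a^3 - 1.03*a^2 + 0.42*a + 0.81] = 5.28*a - 2.06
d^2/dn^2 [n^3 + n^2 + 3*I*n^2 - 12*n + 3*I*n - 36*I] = 6*n + 2 + 6*I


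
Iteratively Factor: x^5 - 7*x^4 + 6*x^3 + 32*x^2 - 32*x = (x)*(x^4 - 7*x^3 + 6*x^2 + 32*x - 32) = x*(x - 4)*(x^3 - 3*x^2 - 6*x + 8) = x*(x - 4)^2*(x^2 + x - 2) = x*(x - 4)^2*(x + 2)*(x - 1)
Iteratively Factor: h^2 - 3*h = (h - 3)*(h)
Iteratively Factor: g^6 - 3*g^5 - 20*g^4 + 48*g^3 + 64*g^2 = (g + 4)*(g^5 - 7*g^4 + 8*g^3 + 16*g^2) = g*(g + 4)*(g^4 - 7*g^3 + 8*g^2 + 16*g) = g*(g - 4)*(g + 4)*(g^3 - 3*g^2 - 4*g) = g*(g - 4)^2*(g + 4)*(g^2 + g) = g*(g - 4)^2*(g + 1)*(g + 4)*(g)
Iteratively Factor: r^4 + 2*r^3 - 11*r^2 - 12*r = (r)*(r^3 + 2*r^2 - 11*r - 12) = r*(r + 1)*(r^2 + r - 12) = r*(r - 3)*(r + 1)*(r + 4)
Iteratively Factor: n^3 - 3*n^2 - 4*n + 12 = (n - 3)*(n^2 - 4) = (n - 3)*(n + 2)*(n - 2)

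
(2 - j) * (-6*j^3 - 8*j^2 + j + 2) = 6*j^4 - 4*j^3 - 17*j^2 + 4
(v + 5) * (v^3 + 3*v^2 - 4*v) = v^4 + 8*v^3 + 11*v^2 - 20*v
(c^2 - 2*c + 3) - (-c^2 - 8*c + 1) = 2*c^2 + 6*c + 2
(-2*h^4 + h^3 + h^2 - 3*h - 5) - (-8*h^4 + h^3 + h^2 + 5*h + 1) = 6*h^4 - 8*h - 6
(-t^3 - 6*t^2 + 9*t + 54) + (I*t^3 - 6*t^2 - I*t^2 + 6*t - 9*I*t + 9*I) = -t^3 + I*t^3 - 12*t^2 - I*t^2 + 15*t - 9*I*t + 54 + 9*I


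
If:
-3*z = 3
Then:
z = -1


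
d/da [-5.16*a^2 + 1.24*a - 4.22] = 1.24 - 10.32*a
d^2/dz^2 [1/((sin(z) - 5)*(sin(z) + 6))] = (-4*sin(z)^4 - 3*sin(z)^3 - 115*sin(z)^2 - 24*sin(z) + 62)/((sin(z) - 5)^3*(sin(z) + 6)^3)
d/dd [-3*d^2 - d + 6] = -6*d - 1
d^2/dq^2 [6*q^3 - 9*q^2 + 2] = 36*q - 18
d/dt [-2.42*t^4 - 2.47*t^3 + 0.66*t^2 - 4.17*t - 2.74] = -9.68*t^3 - 7.41*t^2 + 1.32*t - 4.17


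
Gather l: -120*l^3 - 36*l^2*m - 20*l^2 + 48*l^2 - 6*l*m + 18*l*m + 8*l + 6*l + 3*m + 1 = -120*l^3 + l^2*(28 - 36*m) + l*(12*m + 14) + 3*m + 1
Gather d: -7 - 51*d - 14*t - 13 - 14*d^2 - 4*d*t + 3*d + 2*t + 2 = -14*d^2 + d*(-4*t - 48) - 12*t - 18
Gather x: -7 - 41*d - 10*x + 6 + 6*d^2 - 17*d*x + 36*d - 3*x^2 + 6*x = 6*d^2 - 5*d - 3*x^2 + x*(-17*d - 4) - 1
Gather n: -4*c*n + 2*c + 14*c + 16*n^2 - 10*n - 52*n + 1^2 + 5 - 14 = 16*c + 16*n^2 + n*(-4*c - 62) - 8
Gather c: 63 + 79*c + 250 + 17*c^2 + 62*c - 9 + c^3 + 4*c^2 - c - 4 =c^3 + 21*c^2 + 140*c + 300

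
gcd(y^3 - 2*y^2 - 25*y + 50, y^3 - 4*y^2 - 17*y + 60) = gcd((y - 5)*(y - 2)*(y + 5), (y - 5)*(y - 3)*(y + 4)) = y - 5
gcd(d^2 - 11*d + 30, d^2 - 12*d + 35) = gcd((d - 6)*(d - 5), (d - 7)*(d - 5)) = d - 5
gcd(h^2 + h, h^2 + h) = h^2 + h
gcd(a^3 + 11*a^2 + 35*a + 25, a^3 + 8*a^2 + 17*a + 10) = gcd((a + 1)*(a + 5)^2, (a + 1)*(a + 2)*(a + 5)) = a^2 + 6*a + 5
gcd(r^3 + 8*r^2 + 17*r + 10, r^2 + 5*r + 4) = r + 1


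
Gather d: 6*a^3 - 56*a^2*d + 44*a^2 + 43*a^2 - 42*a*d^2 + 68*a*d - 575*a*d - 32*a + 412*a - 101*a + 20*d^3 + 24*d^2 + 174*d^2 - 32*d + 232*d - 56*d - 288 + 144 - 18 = 6*a^3 + 87*a^2 + 279*a + 20*d^3 + d^2*(198 - 42*a) + d*(-56*a^2 - 507*a + 144) - 162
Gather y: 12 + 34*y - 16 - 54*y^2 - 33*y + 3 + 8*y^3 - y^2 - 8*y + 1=8*y^3 - 55*y^2 - 7*y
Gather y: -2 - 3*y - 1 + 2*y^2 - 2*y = 2*y^2 - 5*y - 3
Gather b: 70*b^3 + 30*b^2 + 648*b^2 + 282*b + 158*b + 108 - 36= 70*b^3 + 678*b^2 + 440*b + 72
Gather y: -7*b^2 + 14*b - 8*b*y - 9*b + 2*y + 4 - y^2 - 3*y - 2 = -7*b^2 + 5*b - y^2 + y*(-8*b - 1) + 2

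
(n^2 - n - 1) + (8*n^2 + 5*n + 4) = 9*n^2 + 4*n + 3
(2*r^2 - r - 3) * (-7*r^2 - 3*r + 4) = -14*r^4 + r^3 + 32*r^2 + 5*r - 12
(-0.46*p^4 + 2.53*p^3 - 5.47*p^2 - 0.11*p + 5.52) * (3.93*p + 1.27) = -1.8078*p^5 + 9.3587*p^4 - 18.284*p^3 - 7.3792*p^2 + 21.5539*p + 7.0104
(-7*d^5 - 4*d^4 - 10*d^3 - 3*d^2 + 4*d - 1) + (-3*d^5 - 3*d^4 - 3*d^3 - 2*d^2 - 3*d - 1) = -10*d^5 - 7*d^4 - 13*d^3 - 5*d^2 + d - 2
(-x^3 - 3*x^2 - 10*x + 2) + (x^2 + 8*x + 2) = -x^3 - 2*x^2 - 2*x + 4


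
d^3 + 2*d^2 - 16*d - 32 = (d - 4)*(d + 2)*(d + 4)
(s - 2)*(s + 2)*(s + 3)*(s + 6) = s^4 + 9*s^3 + 14*s^2 - 36*s - 72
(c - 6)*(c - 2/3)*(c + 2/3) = c^3 - 6*c^2 - 4*c/9 + 8/3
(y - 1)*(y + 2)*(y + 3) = y^3 + 4*y^2 + y - 6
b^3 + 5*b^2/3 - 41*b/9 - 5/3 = (b - 5/3)*(b + 1/3)*(b + 3)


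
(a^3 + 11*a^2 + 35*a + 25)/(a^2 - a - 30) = (a^2 + 6*a + 5)/(a - 6)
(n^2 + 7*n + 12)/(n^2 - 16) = (n + 3)/(n - 4)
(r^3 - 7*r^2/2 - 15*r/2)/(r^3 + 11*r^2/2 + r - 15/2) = r*(r - 5)/(r^2 + 4*r - 5)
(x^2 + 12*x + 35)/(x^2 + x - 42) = (x + 5)/(x - 6)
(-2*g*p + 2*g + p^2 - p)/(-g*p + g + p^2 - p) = (-2*g + p)/(-g + p)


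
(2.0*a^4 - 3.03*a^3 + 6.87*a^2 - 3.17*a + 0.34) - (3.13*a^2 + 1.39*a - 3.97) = 2.0*a^4 - 3.03*a^3 + 3.74*a^2 - 4.56*a + 4.31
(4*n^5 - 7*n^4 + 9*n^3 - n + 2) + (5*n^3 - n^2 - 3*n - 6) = 4*n^5 - 7*n^4 + 14*n^3 - n^2 - 4*n - 4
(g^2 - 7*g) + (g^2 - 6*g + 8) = 2*g^2 - 13*g + 8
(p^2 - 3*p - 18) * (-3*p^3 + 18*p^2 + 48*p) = -3*p^5 + 27*p^4 + 48*p^3 - 468*p^2 - 864*p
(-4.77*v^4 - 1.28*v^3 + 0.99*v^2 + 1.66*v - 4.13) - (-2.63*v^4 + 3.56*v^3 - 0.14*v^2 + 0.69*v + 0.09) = -2.14*v^4 - 4.84*v^3 + 1.13*v^2 + 0.97*v - 4.22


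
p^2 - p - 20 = (p - 5)*(p + 4)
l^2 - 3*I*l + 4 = (l - 4*I)*(l + I)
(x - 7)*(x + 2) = x^2 - 5*x - 14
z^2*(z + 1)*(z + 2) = z^4 + 3*z^3 + 2*z^2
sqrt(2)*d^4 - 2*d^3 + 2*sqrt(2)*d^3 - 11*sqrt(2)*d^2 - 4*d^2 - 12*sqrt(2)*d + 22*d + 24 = (d - 3)*(d + 4)*(d - sqrt(2))*(sqrt(2)*d + sqrt(2))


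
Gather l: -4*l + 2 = 2 - 4*l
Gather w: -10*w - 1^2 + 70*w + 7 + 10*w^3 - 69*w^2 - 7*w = 10*w^3 - 69*w^2 + 53*w + 6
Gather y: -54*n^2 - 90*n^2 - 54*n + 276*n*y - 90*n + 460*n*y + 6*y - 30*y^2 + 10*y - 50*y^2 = -144*n^2 - 144*n - 80*y^2 + y*(736*n + 16)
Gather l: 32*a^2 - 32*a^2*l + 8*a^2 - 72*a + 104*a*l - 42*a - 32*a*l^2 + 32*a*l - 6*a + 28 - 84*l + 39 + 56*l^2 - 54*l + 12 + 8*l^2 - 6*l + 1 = 40*a^2 - 120*a + l^2*(64 - 32*a) + l*(-32*a^2 + 136*a - 144) + 80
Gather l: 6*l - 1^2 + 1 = 6*l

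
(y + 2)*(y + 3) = y^2 + 5*y + 6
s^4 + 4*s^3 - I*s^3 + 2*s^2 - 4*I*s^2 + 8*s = s*(s + 4)*(s - 2*I)*(s + I)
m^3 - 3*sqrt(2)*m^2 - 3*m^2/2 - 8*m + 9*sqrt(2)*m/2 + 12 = (m - 3/2)*(m - 4*sqrt(2))*(m + sqrt(2))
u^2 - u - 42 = (u - 7)*(u + 6)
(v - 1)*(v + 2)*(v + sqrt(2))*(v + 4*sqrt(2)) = v^4 + v^3 + 5*sqrt(2)*v^3 + 6*v^2 + 5*sqrt(2)*v^2 - 10*sqrt(2)*v + 8*v - 16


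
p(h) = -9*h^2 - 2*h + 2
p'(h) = -18*h - 2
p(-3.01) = -73.52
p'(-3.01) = 52.18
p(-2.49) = -48.82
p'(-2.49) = 42.82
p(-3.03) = -74.57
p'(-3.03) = 52.54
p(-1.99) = -29.66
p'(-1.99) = 33.82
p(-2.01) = -30.34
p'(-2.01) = 34.18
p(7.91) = -576.93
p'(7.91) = -144.38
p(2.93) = -81.12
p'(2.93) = -54.74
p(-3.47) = -99.43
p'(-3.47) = 60.46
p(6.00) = -334.00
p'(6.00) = -110.00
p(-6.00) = -310.00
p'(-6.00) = 106.00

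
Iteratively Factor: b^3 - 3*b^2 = (b)*(b^2 - 3*b) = b^2*(b - 3)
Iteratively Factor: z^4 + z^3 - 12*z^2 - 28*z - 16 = (z + 1)*(z^3 - 12*z - 16) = (z + 1)*(z + 2)*(z^2 - 2*z - 8) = (z - 4)*(z + 1)*(z + 2)*(z + 2)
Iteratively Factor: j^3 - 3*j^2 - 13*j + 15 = (j + 3)*(j^2 - 6*j + 5) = (j - 5)*(j + 3)*(j - 1)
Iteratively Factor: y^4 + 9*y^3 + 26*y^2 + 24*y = (y)*(y^3 + 9*y^2 + 26*y + 24) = y*(y + 3)*(y^2 + 6*y + 8) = y*(y + 3)*(y + 4)*(y + 2)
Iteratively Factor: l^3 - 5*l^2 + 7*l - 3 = (l - 1)*(l^2 - 4*l + 3) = (l - 1)^2*(l - 3)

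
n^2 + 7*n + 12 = (n + 3)*(n + 4)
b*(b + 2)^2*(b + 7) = b^4 + 11*b^3 + 32*b^2 + 28*b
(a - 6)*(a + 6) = a^2 - 36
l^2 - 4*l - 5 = (l - 5)*(l + 1)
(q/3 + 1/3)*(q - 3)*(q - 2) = q^3/3 - 4*q^2/3 + q/3 + 2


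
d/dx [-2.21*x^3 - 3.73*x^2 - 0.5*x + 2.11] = -6.63*x^2 - 7.46*x - 0.5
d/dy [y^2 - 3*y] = 2*y - 3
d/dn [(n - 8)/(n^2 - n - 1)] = (n^2 - n - (n - 8)*(2*n - 1) - 1)/(-n^2 + n + 1)^2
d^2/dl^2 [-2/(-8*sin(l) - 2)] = 4*(-4*sin(l)^2 + sin(l) + 8)/(4*sin(l) + 1)^3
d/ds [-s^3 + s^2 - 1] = s*(2 - 3*s)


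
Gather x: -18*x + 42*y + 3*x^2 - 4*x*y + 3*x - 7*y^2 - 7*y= 3*x^2 + x*(-4*y - 15) - 7*y^2 + 35*y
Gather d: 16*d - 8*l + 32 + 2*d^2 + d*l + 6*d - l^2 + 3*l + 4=2*d^2 + d*(l + 22) - l^2 - 5*l + 36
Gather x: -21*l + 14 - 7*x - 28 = -21*l - 7*x - 14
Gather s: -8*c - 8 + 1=-8*c - 7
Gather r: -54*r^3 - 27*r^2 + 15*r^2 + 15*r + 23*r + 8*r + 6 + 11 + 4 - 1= -54*r^3 - 12*r^2 + 46*r + 20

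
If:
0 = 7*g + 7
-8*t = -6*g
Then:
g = -1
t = -3/4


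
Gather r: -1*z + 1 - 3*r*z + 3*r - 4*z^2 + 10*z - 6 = r*(3 - 3*z) - 4*z^2 + 9*z - 5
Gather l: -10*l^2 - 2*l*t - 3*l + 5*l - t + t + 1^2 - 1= -10*l^2 + l*(2 - 2*t)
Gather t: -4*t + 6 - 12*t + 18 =24 - 16*t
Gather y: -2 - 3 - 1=-6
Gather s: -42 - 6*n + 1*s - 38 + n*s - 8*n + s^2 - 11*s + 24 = -14*n + s^2 + s*(n - 10) - 56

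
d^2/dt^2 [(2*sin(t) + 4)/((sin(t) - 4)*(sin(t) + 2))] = 2*(-4*sin(t) + cos(t)^2 + 1)/(sin(t) - 4)^3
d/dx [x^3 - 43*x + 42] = 3*x^2 - 43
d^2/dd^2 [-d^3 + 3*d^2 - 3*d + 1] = 6 - 6*d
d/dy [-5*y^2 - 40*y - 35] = -10*y - 40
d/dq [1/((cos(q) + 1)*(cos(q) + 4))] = (2*cos(q) + 5)*sin(q)/((cos(q) + 1)^2*(cos(q) + 4)^2)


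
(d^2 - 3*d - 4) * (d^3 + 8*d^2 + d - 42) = d^5 + 5*d^4 - 27*d^3 - 77*d^2 + 122*d + 168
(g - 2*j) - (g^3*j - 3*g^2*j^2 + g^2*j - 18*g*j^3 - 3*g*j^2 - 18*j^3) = -g^3*j + 3*g^2*j^2 - g^2*j + 18*g*j^3 + 3*g*j^2 + g + 18*j^3 - 2*j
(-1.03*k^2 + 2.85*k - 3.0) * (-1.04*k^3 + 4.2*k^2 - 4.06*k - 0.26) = 1.0712*k^5 - 7.29*k^4 + 19.2718*k^3 - 23.9032*k^2 + 11.439*k + 0.78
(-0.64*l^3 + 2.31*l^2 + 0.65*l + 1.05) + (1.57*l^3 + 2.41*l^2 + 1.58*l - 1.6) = 0.93*l^3 + 4.72*l^2 + 2.23*l - 0.55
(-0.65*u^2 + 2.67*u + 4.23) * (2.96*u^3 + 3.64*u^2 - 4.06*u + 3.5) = -1.924*u^5 + 5.5372*u^4 + 24.8786*u^3 + 2.282*u^2 - 7.8288*u + 14.805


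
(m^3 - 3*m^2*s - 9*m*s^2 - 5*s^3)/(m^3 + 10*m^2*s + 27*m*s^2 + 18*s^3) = (m^2 - 4*m*s - 5*s^2)/(m^2 + 9*m*s + 18*s^2)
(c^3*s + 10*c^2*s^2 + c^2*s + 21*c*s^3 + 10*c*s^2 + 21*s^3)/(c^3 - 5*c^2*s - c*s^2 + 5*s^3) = s*(c^3 + 10*c^2*s + c^2 + 21*c*s^2 + 10*c*s + 21*s^2)/(c^3 - 5*c^2*s - c*s^2 + 5*s^3)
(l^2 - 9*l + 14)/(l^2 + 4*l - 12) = (l - 7)/(l + 6)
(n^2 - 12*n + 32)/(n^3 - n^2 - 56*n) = (n - 4)/(n*(n + 7))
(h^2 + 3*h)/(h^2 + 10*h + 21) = h/(h + 7)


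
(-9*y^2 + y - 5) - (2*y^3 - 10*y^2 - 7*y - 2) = -2*y^3 + y^2 + 8*y - 3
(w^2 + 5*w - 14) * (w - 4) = w^3 + w^2 - 34*w + 56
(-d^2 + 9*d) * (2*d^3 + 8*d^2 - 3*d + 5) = -2*d^5 + 10*d^4 + 75*d^3 - 32*d^2 + 45*d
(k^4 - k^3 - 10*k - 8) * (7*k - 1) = 7*k^5 - 8*k^4 + k^3 - 70*k^2 - 46*k + 8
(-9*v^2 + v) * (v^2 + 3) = -9*v^4 + v^3 - 27*v^2 + 3*v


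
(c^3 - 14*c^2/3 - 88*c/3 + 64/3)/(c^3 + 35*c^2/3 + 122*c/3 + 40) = (3*c^2 - 26*c + 16)/(3*c^2 + 23*c + 30)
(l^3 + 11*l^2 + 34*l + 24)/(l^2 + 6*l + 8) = (l^2 + 7*l + 6)/(l + 2)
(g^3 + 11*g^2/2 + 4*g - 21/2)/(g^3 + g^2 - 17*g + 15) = (2*g^2 + 13*g + 21)/(2*(g^2 + 2*g - 15))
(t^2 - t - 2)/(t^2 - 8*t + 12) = (t + 1)/(t - 6)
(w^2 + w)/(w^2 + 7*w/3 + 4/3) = 3*w/(3*w + 4)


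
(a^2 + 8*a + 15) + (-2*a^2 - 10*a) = -a^2 - 2*a + 15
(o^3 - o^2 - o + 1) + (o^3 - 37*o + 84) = 2*o^3 - o^2 - 38*o + 85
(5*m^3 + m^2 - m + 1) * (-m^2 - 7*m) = -5*m^5 - 36*m^4 - 6*m^3 + 6*m^2 - 7*m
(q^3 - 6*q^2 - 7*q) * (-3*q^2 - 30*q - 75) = -3*q^5 - 12*q^4 + 126*q^3 + 660*q^2 + 525*q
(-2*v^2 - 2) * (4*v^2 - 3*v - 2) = -8*v^4 + 6*v^3 - 4*v^2 + 6*v + 4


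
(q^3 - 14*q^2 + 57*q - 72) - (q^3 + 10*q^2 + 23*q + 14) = -24*q^2 + 34*q - 86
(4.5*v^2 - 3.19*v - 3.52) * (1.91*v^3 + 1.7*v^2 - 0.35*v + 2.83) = 8.595*v^5 + 1.5571*v^4 - 13.7212*v^3 + 7.8675*v^2 - 7.7957*v - 9.9616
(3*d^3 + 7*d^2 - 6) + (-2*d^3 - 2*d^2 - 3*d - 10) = d^3 + 5*d^2 - 3*d - 16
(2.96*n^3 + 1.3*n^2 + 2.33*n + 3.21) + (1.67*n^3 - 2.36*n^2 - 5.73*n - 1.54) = 4.63*n^3 - 1.06*n^2 - 3.4*n + 1.67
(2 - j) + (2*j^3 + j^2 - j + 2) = 2*j^3 + j^2 - 2*j + 4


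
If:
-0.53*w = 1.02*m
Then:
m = -0.519607843137255*w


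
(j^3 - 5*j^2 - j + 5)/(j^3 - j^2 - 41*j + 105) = (j^2 - 1)/(j^2 + 4*j - 21)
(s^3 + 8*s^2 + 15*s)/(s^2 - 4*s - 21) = s*(s + 5)/(s - 7)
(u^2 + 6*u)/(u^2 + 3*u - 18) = u/(u - 3)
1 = 1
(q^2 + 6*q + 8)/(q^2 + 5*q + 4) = (q + 2)/(q + 1)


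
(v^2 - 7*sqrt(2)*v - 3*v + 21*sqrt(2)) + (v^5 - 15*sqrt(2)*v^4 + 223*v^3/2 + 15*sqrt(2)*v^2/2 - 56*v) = v^5 - 15*sqrt(2)*v^4 + 223*v^3/2 + v^2 + 15*sqrt(2)*v^2/2 - 59*v - 7*sqrt(2)*v + 21*sqrt(2)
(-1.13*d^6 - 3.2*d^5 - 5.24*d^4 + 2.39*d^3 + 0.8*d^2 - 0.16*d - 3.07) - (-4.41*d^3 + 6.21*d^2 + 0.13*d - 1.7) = -1.13*d^6 - 3.2*d^5 - 5.24*d^4 + 6.8*d^3 - 5.41*d^2 - 0.29*d - 1.37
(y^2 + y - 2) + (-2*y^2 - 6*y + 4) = -y^2 - 5*y + 2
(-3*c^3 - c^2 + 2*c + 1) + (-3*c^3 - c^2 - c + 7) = -6*c^3 - 2*c^2 + c + 8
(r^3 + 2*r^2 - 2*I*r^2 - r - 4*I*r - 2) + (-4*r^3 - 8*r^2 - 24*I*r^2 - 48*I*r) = -3*r^3 - 6*r^2 - 26*I*r^2 - r - 52*I*r - 2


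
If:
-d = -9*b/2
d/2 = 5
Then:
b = 20/9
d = 10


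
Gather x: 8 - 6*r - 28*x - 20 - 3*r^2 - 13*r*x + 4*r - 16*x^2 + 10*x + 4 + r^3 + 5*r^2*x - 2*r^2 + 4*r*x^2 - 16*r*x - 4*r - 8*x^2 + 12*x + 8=r^3 - 5*r^2 - 6*r + x^2*(4*r - 24) + x*(5*r^2 - 29*r - 6)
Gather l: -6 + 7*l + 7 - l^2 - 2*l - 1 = -l^2 + 5*l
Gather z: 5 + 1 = 6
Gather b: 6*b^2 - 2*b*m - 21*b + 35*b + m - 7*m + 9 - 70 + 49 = 6*b^2 + b*(14 - 2*m) - 6*m - 12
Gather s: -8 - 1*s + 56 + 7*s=6*s + 48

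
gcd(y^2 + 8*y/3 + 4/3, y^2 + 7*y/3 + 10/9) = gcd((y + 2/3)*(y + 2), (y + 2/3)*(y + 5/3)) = y + 2/3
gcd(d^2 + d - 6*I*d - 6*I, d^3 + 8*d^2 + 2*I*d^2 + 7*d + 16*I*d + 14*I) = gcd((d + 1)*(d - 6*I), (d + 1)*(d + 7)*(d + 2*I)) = d + 1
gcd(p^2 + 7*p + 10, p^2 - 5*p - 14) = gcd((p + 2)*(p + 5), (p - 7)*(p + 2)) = p + 2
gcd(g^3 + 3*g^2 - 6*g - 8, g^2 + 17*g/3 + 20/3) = g + 4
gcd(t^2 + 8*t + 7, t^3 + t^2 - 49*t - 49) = t^2 + 8*t + 7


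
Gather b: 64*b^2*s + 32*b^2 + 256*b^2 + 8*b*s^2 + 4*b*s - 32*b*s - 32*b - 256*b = b^2*(64*s + 288) + b*(8*s^2 - 28*s - 288)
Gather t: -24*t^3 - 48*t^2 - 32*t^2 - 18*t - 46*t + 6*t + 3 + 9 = -24*t^3 - 80*t^2 - 58*t + 12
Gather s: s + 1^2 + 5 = s + 6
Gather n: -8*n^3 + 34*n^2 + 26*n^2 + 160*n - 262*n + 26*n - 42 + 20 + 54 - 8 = -8*n^3 + 60*n^2 - 76*n + 24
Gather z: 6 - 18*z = 6 - 18*z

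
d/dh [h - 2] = 1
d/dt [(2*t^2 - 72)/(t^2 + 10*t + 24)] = 20/(t^2 + 8*t + 16)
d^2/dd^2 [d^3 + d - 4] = 6*d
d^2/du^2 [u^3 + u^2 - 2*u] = 6*u + 2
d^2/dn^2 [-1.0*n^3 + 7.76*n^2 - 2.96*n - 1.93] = 15.52 - 6.0*n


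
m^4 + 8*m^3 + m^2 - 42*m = m*(m - 2)*(m + 3)*(m + 7)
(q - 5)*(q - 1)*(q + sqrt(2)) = q^3 - 6*q^2 + sqrt(2)*q^2 - 6*sqrt(2)*q + 5*q + 5*sqrt(2)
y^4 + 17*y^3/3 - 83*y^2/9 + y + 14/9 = (y - 1)*(y - 2/3)*(y + 1/3)*(y + 7)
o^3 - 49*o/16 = o*(o - 7/4)*(o + 7/4)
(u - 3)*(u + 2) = u^2 - u - 6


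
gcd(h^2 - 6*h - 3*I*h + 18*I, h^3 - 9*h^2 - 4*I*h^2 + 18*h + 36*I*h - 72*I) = h - 6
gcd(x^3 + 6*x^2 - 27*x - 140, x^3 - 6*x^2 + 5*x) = x - 5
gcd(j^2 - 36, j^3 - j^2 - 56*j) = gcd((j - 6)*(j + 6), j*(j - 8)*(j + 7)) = 1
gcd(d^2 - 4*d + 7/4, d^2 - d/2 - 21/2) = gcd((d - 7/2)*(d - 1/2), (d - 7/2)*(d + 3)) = d - 7/2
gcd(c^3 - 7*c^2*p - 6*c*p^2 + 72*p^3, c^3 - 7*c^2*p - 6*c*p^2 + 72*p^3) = c^3 - 7*c^2*p - 6*c*p^2 + 72*p^3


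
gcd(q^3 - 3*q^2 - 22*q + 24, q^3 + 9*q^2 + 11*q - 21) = q - 1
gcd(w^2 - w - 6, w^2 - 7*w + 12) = w - 3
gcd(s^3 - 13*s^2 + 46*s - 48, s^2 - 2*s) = s - 2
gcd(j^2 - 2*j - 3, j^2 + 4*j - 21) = j - 3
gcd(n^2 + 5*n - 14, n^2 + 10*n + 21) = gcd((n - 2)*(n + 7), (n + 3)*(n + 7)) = n + 7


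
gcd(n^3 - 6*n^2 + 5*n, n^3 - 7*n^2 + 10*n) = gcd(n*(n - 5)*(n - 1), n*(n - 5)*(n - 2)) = n^2 - 5*n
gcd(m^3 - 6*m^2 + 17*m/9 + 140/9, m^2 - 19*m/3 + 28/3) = m - 7/3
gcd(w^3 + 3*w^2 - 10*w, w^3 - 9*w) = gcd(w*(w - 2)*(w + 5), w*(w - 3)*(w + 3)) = w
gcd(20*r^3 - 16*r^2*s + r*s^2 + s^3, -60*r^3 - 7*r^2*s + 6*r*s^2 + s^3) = 5*r + s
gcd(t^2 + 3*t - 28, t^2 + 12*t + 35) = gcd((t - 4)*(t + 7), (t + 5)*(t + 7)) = t + 7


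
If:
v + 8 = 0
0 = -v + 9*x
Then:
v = -8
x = -8/9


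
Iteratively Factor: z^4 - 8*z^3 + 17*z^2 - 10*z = (z - 2)*(z^3 - 6*z^2 + 5*z) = (z - 5)*(z - 2)*(z^2 - z) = z*(z - 5)*(z - 2)*(z - 1)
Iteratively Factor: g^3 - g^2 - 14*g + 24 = (g - 3)*(g^2 + 2*g - 8) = (g - 3)*(g - 2)*(g + 4)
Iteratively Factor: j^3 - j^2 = (j)*(j^2 - j) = j^2*(j - 1)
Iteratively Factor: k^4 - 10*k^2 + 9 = (k - 1)*(k^3 + k^2 - 9*k - 9) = (k - 1)*(k + 1)*(k^2 - 9) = (k - 3)*(k - 1)*(k + 1)*(k + 3)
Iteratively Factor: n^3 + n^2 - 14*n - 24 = (n + 2)*(n^2 - n - 12) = (n - 4)*(n + 2)*(n + 3)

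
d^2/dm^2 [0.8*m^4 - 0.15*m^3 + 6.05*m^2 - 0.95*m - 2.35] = 9.6*m^2 - 0.9*m + 12.1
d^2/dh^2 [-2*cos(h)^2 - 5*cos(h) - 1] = 5*cos(h) + 4*cos(2*h)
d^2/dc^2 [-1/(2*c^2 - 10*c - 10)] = (-c^2 + 5*c + (2*c - 5)^2 + 5)/(-c^2 + 5*c + 5)^3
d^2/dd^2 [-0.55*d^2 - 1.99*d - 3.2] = -1.10000000000000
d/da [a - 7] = 1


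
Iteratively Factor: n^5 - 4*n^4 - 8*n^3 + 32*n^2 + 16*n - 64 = (n - 4)*(n^4 - 8*n^2 + 16) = (n - 4)*(n + 2)*(n^3 - 2*n^2 - 4*n + 8) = (n - 4)*(n - 2)*(n + 2)*(n^2 - 4) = (n - 4)*(n - 2)^2*(n + 2)*(n + 2)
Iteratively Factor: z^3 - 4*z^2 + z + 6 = (z - 3)*(z^2 - z - 2) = (z - 3)*(z + 1)*(z - 2)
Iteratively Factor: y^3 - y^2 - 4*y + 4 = (y + 2)*(y^2 - 3*y + 2) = (y - 2)*(y + 2)*(y - 1)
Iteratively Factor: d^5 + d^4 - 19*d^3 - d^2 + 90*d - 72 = (d - 2)*(d^4 + 3*d^3 - 13*d^2 - 27*d + 36) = (d - 2)*(d + 4)*(d^3 - d^2 - 9*d + 9) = (d - 2)*(d + 3)*(d + 4)*(d^2 - 4*d + 3) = (d - 2)*(d - 1)*(d + 3)*(d + 4)*(d - 3)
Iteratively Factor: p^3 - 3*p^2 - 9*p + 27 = (p + 3)*(p^2 - 6*p + 9) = (p - 3)*(p + 3)*(p - 3)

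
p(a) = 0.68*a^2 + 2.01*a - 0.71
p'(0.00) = 2.01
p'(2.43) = 5.31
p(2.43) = 8.19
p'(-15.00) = -18.39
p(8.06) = 59.67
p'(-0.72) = 1.03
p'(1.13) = 3.55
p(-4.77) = 5.17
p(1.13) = 2.43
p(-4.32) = 3.30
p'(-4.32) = -3.87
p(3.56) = 15.06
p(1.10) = 2.32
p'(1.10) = 3.51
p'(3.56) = 6.85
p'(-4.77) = -4.48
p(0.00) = -0.71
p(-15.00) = 122.14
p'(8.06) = 12.97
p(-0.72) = -1.80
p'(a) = 1.36*a + 2.01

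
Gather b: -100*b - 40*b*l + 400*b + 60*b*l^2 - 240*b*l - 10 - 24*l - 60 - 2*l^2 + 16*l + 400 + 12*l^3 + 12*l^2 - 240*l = b*(60*l^2 - 280*l + 300) + 12*l^3 + 10*l^2 - 248*l + 330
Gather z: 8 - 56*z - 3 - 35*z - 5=-91*z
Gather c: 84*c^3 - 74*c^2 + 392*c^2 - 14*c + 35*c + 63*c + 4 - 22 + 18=84*c^3 + 318*c^2 + 84*c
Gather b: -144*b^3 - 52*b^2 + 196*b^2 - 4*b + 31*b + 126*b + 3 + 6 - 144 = -144*b^3 + 144*b^2 + 153*b - 135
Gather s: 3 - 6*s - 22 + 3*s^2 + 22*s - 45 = 3*s^2 + 16*s - 64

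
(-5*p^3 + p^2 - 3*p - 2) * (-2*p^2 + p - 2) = 10*p^5 - 7*p^4 + 17*p^3 - p^2 + 4*p + 4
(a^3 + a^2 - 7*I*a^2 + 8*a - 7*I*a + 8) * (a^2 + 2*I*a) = a^5 + a^4 - 5*I*a^4 + 22*a^3 - 5*I*a^3 + 22*a^2 + 16*I*a^2 + 16*I*a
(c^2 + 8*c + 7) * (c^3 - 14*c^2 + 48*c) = c^5 - 6*c^4 - 57*c^3 + 286*c^2 + 336*c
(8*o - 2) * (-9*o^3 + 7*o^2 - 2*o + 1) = -72*o^4 + 74*o^3 - 30*o^2 + 12*o - 2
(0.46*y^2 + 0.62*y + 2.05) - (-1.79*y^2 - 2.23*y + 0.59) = 2.25*y^2 + 2.85*y + 1.46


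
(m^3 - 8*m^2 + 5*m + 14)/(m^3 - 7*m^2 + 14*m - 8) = (m^2 - 6*m - 7)/(m^2 - 5*m + 4)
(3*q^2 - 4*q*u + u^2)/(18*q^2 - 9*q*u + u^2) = (q - u)/(6*q - u)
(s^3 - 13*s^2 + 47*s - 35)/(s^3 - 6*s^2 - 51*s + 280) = (s^2 - 8*s + 7)/(s^2 - s - 56)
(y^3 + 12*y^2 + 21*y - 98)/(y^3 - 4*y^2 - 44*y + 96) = (y^2 + 14*y + 49)/(y^2 - 2*y - 48)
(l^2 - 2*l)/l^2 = (l - 2)/l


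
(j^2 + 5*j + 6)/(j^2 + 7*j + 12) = (j + 2)/(j + 4)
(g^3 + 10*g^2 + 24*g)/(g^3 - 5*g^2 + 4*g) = (g^2 + 10*g + 24)/(g^2 - 5*g + 4)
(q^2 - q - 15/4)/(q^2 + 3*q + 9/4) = (2*q - 5)/(2*q + 3)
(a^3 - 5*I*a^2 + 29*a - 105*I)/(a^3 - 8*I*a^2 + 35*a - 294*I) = (a^2 + 2*I*a + 15)/(a^2 - I*a + 42)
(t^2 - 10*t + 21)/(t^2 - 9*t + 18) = (t - 7)/(t - 6)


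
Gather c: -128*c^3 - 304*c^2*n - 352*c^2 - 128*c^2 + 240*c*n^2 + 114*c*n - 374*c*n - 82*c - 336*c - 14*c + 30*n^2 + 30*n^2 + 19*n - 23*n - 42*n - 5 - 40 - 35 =-128*c^3 + c^2*(-304*n - 480) + c*(240*n^2 - 260*n - 432) + 60*n^2 - 46*n - 80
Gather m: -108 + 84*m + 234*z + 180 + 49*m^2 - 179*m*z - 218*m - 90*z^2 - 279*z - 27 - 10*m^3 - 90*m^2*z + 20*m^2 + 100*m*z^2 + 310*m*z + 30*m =-10*m^3 + m^2*(69 - 90*z) + m*(100*z^2 + 131*z - 104) - 90*z^2 - 45*z + 45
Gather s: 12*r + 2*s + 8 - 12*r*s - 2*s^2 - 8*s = 12*r - 2*s^2 + s*(-12*r - 6) + 8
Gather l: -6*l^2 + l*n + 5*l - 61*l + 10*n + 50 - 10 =-6*l^2 + l*(n - 56) + 10*n + 40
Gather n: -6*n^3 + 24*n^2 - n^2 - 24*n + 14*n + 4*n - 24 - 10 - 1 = -6*n^3 + 23*n^2 - 6*n - 35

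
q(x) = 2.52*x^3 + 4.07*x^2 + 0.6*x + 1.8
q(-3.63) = -67.29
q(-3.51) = -59.14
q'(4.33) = 177.59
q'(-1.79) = 10.25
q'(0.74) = 10.76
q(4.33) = 285.29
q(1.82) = 31.57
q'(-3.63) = 70.67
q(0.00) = 1.80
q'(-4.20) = 99.77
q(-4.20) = -115.63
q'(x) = 7.56*x^2 + 8.14*x + 0.6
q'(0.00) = 0.60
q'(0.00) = 0.60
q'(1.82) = 40.46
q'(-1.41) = 4.15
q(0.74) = 5.49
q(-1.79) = -0.69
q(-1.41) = 1.98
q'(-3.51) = 65.17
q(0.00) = 1.80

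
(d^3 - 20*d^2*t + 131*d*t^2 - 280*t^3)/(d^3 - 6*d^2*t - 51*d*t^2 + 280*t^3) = (d - 7*t)/(d + 7*t)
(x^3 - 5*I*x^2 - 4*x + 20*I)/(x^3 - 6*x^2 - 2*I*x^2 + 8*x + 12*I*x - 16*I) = (x^2 + x*(2 - 5*I) - 10*I)/(x^2 - 2*x*(2 + I) + 8*I)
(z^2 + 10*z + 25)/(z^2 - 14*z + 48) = (z^2 + 10*z + 25)/(z^2 - 14*z + 48)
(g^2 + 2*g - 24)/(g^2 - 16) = (g + 6)/(g + 4)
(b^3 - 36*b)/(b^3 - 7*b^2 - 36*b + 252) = b/(b - 7)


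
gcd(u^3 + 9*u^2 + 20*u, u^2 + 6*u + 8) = u + 4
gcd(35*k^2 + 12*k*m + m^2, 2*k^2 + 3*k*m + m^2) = 1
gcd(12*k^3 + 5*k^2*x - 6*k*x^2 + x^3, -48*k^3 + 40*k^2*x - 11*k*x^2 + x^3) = 12*k^2 - 7*k*x + x^2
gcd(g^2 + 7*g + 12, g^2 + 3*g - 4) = g + 4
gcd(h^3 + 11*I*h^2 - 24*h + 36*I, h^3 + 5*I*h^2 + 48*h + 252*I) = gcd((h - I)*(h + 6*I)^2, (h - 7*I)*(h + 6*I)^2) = h^2 + 12*I*h - 36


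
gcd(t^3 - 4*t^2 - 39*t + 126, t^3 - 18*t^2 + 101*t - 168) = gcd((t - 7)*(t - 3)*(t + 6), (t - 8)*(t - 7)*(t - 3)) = t^2 - 10*t + 21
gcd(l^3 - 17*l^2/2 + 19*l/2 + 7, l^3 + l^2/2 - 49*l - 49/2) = l^2 - 13*l/2 - 7/2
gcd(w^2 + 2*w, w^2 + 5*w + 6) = w + 2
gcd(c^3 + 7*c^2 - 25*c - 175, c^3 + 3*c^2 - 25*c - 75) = c^2 - 25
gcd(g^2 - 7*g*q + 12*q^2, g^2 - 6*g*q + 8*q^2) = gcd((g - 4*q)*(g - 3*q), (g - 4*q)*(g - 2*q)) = -g + 4*q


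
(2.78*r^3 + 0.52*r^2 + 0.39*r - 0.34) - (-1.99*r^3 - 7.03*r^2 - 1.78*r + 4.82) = 4.77*r^3 + 7.55*r^2 + 2.17*r - 5.16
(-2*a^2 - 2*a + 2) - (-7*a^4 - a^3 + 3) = 7*a^4 + a^3 - 2*a^2 - 2*a - 1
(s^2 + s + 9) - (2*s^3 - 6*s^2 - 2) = -2*s^3 + 7*s^2 + s + 11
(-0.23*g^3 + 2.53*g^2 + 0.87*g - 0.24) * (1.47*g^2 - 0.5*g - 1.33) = -0.3381*g^5 + 3.8341*g^4 + 0.3198*g^3 - 4.1527*g^2 - 1.0371*g + 0.3192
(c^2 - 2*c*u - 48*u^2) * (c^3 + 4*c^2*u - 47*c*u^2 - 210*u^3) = c^5 + 2*c^4*u - 103*c^3*u^2 - 308*c^2*u^3 + 2676*c*u^4 + 10080*u^5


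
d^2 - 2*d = d*(d - 2)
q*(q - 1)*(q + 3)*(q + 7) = q^4 + 9*q^3 + 11*q^2 - 21*q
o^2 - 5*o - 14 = (o - 7)*(o + 2)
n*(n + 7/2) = n^2 + 7*n/2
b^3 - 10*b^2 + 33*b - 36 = (b - 4)*(b - 3)^2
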